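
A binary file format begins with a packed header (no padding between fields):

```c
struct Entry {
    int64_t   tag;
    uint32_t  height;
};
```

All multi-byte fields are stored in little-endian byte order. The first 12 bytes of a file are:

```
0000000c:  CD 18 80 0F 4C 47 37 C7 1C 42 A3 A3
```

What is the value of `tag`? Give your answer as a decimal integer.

-4091723344439666483

`tag` is the first field, at byte offset 0, occupying 8 bytes.
Bytes at offsets 0..7: CD 18 80 0F 4C 47 37 C7.
Little-endian stores the least-significant byte at the lowest address.
Reassemble most-significant byte first: C7 37 47 4C 0F 80 18 CD → 0xC737474C0F8018CD.
Top bit is set, so as a signed 64-bit value this is 0xC737474C0F8018CD − 2^64 = -4091723344439666483.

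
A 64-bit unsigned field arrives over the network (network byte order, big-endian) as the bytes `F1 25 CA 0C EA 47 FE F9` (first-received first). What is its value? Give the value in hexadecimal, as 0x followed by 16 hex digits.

0xF125CA0CEA47FEF9

Big-endian stores the most-significant byte at the lowest address.
The bytes are already most-significant first: 0xF125CA0CEA47FEF9.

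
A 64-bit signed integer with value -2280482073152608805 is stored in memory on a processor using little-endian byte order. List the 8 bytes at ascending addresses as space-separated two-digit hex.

Two's complement of -2280482073152608805 in 64 bits: 2280482073152608805 = 0x1FA5E65CEEE85A25; invert → 0xE05A19A31117A5DA; add 1 → 0xE05A19A31117A5DB.
Split into bytes (most-significant first): E0 5A 19 A3 11 17 A5 DB.
In little-endian order the low byte comes first in memory.
So at ascending addresses the bytes are DB A5 17 11 A3 19 5A E0.

DB A5 17 11 A3 19 5A E0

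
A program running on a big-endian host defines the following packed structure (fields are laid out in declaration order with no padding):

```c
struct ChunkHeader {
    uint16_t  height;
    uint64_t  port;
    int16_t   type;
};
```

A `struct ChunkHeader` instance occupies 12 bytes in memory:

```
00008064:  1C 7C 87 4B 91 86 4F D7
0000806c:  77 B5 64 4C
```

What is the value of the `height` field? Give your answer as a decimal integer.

`height` is the first field, at byte offset 0, occupying 2 bytes.
Bytes at offsets 0..1: 1C 7C.
Big-endian stores the most-significant byte at the lowest address.
The bytes are already most-significant first: 0x1C7C.
0x1C7C = 7292.

7292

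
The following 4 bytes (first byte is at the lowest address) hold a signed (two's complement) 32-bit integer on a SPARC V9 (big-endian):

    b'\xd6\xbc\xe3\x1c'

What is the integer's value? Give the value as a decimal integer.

-692264164

Big-endian stores the most-significant byte at the lowest address.
The bytes are already most-significant first: 0xD6BCE31C.
Top bit is set, so as a signed 32-bit value this is 0xD6BCE31C − 2^32 = -692264164.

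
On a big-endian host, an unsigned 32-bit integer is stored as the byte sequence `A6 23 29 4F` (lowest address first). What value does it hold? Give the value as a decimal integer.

Big-endian: lowest address holds the most-significant byte.
The bytes are already most-significant first: 0xA623294F.
0xA623294F = 2787322191.

2787322191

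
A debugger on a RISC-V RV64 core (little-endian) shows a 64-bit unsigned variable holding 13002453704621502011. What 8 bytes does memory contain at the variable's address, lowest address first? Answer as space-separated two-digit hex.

13002453704621502011 in hexadecimal, padded to 64 bits, is 0xB471FEC1206D2E3B.
Split into bytes (most-significant first): B4 71 FE C1 20 6D 2E 3B.
Little-endian: lowest address holds the least-significant byte.
So at ascending addresses the bytes are 3B 2E 6D 20 C1 FE 71 B4.

3B 2E 6D 20 C1 FE 71 B4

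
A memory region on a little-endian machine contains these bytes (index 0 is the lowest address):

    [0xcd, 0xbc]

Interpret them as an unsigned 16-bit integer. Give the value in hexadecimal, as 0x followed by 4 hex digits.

In little-endian order the low byte comes first in memory.
Reassemble most-significant byte first: BC CD → 0xBCCD.

0xBCCD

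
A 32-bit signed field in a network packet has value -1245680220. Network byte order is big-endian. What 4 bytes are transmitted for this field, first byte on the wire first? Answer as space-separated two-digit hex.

B5 C0 6D A4

Two's complement of -1245680220 in 32 bits: 1245680220 = 0x4A3F925C; invert → 0xB5C06DA3; add 1 → 0xB5C06DA4.
Split into bytes (most-significant first): B5 C0 6D A4.
Big-endian: lowest address holds the most-significant byte.
So the memory order matches the most-significant-first order: B5 C0 6D A4.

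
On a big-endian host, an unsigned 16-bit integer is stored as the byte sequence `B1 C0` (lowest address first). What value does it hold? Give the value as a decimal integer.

Big-endian stores the most-significant byte at the lowest address.
The bytes are already most-significant first: 0xB1C0.
0xB1C0 = 45504.

45504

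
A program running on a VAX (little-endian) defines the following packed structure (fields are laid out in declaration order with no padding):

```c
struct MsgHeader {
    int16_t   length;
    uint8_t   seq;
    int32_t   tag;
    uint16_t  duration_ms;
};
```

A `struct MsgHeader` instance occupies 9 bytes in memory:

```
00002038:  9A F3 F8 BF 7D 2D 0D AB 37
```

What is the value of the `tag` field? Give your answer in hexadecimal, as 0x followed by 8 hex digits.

0x0D2D7DBF

`tag` follows `length` (2 B), `seq` (1 B), so it starts at offset 2 + 1 = 3 and occupies 4 bytes.
Bytes at offsets 3..6: BF 7D 2D 0D.
Little-endian stores the least-significant byte at the lowest address.
Reassemble most-significant byte first: 0D 2D 7D BF → 0x0D2D7DBF.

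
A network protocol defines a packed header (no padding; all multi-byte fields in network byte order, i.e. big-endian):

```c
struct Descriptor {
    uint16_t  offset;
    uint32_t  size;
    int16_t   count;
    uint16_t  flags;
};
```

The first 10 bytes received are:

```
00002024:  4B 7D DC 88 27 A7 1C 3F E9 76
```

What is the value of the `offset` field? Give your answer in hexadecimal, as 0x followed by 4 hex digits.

`offset` is the first field, at byte offset 0, occupying 2 bytes.
Bytes at offsets 0..1: 4B 7D.
Big-endian stores the most-significant byte at the lowest address.
The bytes are already most-significant first: 0x4B7D.

0x4B7D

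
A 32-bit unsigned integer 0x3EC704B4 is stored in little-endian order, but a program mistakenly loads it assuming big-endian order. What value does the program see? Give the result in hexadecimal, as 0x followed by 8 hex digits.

Stored little-endian, the bytes at ascending addresses are B4 04 C7 3E.
Read back as big-endian, the last byte is least significant, giving 0xB404C73E.

0xB404C73E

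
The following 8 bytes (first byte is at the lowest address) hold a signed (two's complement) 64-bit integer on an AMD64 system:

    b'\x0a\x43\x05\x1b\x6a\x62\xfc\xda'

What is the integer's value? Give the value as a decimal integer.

-2667148671450791158

Little-endian stores the least-significant byte at the lowest address.
Reassemble most-significant byte first: DA FC 62 6A 1B 05 43 0A → 0xDAFC626A1B05430A.
Top bit is set, so as a signed 64-bit value this is 0xDAFC626A1B05430A − 2^64 = -2667148671450791158.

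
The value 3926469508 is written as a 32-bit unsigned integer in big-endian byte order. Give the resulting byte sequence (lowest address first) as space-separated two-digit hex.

3926469508 in hexadecimal, padded to 32 bits, is 0xEA092B84.
Split into bytes (most-significant first): EA 09 2B 84.
Big-endian: lowest address holds the most-significant byte.
So the memory order matches the most-significant-first order: EA 09 2B 84.

EA 09 2B 84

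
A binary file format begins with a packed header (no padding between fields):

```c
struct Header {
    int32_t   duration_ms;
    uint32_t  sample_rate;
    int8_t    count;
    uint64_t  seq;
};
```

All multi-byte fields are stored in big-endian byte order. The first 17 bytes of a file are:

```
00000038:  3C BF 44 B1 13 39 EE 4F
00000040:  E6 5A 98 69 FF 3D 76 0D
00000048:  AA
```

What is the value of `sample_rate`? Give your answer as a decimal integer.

322563663

`sample_rate` follows `duration_ms` (4 bytes), so it starts at byte offset 4 and occupies 4 bytes.
Bytes at offsets 4..7: 13 39 EE 4F.
Big-endian stores the most-significant byte at the lowest address.
The bytes are already most-significant first: 0x1339EE4F.
0x1339EE4F = 322563663.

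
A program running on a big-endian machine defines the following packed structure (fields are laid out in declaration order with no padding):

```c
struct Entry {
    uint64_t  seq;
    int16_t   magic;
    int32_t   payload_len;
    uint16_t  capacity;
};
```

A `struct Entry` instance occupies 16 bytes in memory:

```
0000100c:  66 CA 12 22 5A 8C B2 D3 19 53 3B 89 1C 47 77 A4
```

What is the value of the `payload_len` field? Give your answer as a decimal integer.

998841415

`payload_len` follows `seq` (8 B), `magic` (2 B), so it starts at offset 8 + 2 = 10 and occupies 4 bytes.
Bytes at offsets 10..13: 3B 89 1C 47.
In big-endian order the high byte comes first in memory.
The bytes are already most-significant first: 0x3B891C47.
0x3B891C47 = 998841415.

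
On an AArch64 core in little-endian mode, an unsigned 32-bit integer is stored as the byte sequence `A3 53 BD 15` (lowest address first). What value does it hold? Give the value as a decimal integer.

Little-endian: lowest address holds the least-significant byte.
Reassemble most-significant byte first: 15 BD 53 A3 → 0x15BD53A3.
0x15BD53A3 = 364729251.

364729251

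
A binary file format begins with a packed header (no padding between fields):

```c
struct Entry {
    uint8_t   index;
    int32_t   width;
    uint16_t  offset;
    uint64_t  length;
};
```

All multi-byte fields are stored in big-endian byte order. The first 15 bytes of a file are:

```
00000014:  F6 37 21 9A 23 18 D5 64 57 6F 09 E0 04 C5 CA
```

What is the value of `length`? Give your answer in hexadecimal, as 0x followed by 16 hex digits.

`length` follows `index` (1 B), `width` (4 B), `offset` (2 B), so it starts at offset 1 + 4 + 2 = 7 and occupies 8 bytes.
Bytes at offsets 7..14: 64 57 6F 09 E0 04 C5 CA.
In big-endian order the high byte comes first in memory.
The bytes are already most-significant first: 0x64576F09E004C5CA.

0x64576F09E004C5CA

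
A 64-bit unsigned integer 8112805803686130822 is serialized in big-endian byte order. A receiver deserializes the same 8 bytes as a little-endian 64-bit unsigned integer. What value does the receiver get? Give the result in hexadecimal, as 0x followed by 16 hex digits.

8112805803686130822 in 64-bit hexadecimal is 0x709679E51C707486.
Stored big-endian, the bytes at ascending addresses are 70 96 79 E5 1C 70 74 86.
Read back as little-endian, the first byte is least significant, giving 0x8674701CE5799670.

0x8674701CE5799670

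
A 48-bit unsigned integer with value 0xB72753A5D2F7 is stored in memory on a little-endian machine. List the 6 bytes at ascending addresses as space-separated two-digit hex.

F7 D2 A5 53 27 B7

Split into bytes (most-significant first): B7 27 53 A5 D2 F7.
Little-endian stores the least-significant byte at the lowest address.
So at ascending addresses the bytes are F7 D2 A5 53 27 B7.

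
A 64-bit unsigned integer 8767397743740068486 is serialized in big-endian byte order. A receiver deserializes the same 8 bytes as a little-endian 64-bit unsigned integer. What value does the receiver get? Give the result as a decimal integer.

8767397743740068486 in 64-bit hexadecimal is 0x79AC0DCBD8302286.
Stored big-endian, the bytes at ascending addresses are 79 AC 0D CB D8 30 22 86.
Read back as little-endian, the first byte is least significant, giving 0x862230D8CB0DAC79.
0x862230D8CB0DAC79 = 9665341457968245881.

9665341457968245881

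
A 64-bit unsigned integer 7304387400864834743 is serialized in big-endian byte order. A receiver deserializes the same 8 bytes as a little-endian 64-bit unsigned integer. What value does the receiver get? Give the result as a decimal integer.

7304387400864834743 in 64-bit hexadecimal is 0x655E65A40A6324B7.
Stored big-endian, the bytes at ascending addresses are 65 5E 65 A4 0A 63 24 B7.
Read back as little-endian, the first byte is least significant, giving 0xB724630AA4655E65.
0xB724630AA4655E65 = 13196781705461325413.

13196781705461325413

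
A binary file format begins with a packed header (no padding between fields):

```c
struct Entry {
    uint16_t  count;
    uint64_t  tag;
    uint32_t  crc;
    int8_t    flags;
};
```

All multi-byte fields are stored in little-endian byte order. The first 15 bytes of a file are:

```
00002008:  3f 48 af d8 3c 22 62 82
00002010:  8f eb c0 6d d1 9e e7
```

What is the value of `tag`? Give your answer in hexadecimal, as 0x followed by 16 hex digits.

0xEB8F8262223CD8AF

`tag` follows `count` (2 bytes), so it starts at byte offset 2 and occupies 8 bytes.
Bytes at offsets 2..9: AF D8 3C 22 62 82 8F EB.
In little-endian order the low byte comes first in memory.
Reassemble most-significant byte first: EB 8F 82 62 22 3C D8 AF → 0xEB8F8262223CD8AF.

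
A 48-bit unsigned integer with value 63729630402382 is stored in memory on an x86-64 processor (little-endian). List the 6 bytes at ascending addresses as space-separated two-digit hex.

4E 57 FB 35 F6 39

63729630402382 in hexadecimal, padded to 48 bits, is 0x39F635FB574E.
Split into bytes (most-significant first): 39 F6 35 FB 57 4E.
Little-endian stores the least-significant byte at the lowest address.
So at ascending addresses the bytes are 4E 57 FB 35 F6 39.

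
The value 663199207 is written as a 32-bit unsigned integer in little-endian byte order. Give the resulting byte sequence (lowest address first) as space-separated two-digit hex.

E7 9D 87 27

663199207 in hexadecimal, padded to 32 bits, is 0x27879DE7.
Split into bytes (most-significant first): 27 87 9D E7.
Little-endian stores the least-significant byte at the lowest address.
So at ascending addresses the bytes are E7 9D 87 27.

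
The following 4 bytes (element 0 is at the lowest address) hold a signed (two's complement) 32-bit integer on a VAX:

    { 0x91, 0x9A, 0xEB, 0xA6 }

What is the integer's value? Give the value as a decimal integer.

Little-endian: lowest address holds the least-significant byte.
Reassemble most-significant byte first: A6 EB 9A 91 → 0xA6EB9A91.
Top bit is set, so as a signed 32-bit value this is 0xA6EB9A91 − 2^32 = -1494508911.

-1494508911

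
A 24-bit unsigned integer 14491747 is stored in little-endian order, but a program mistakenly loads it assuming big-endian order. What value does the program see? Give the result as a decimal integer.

14491747 in 24-bit hexadecimal is 0xDD2063.
Stored little-endian, the bytes at ascending addresses are 63 20 DD.
Read back as big-endian, the last byte is least significant, giving 0x6320DD.
0x6320DD = 6496477.

6496477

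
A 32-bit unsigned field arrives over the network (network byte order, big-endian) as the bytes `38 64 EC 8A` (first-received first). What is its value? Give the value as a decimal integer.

946138250

In big-endian order the high byte comes first in memory.
The bytes are already most-significant first: 0x3864EC8A.
0x3864EC8A = 946138250.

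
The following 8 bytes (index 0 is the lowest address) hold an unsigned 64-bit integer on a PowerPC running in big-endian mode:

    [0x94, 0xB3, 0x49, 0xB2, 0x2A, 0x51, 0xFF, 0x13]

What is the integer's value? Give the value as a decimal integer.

Big-endian stores the most-significant byte at the lowest address.
The bytes are already most-significant first: 0x94B349B22A51FF13.
0x94B349B22A51FF13 = 10714988968007565075.

10714988968007565075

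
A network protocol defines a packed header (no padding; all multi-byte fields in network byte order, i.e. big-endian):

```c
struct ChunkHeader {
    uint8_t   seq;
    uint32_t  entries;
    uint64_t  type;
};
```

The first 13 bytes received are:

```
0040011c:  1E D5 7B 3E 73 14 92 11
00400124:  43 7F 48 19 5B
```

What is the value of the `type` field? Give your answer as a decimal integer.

1482266208954227035

`type` follows `seq` (1 B), `entries` (4 B), so it starts at offset 1 + 4 = 5 and occupies 8 bytes.
Bytes at offsets 5..12: 14 92 11 43 7F 48 19 5B.
Big-endian stores the most-significant byte at the lowest address.
The bytes are already most-significant first: 0x149211437F48195B.
0x149211437F48195B = 1482266208954227035.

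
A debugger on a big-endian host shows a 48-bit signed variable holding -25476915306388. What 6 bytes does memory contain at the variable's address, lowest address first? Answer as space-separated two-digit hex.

E8 D4 31 83 60 6C

Two's complement of -25476915306388 in 48 bits: 25476915306388 = 0x172BCE7C9F94; invert → 0xE8D43183606B; add 1 → 0xE8D43183606C.
Split into bytes (most-significant first): E8 D4 31 83 60 6C.
Big-endian: lowest address holds the most-significant byte.
So the memory order matches the most-significant-first order: E8 D4 31 83 60 6C.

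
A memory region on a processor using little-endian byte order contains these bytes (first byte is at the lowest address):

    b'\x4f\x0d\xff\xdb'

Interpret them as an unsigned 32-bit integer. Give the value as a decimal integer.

Little-endian: lowest address holds the least-significant byte.
Reassemble most-significant byte first: DB FF 0D 4F → 0xDBFF0D4F.
0xDBFF0D4F = 3690925391.

3690925391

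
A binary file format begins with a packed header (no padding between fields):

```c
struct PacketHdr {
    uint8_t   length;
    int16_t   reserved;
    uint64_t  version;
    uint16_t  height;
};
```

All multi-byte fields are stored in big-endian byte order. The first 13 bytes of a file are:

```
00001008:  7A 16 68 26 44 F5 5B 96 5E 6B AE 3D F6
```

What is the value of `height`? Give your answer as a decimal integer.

15862

`height` follows `length` (1 B), `reserved` (2 B), `version` (8 B), so it starts at offset 1 + 2 + 8 = 11 and occupies 2 bytes.
Bytes at offsets 11..12: 3D F6.
Big-endian: lowest address holds the most-significant byte.
The bytes are already most-significant first: 0x3DF6.
0x3DF6 = 15862.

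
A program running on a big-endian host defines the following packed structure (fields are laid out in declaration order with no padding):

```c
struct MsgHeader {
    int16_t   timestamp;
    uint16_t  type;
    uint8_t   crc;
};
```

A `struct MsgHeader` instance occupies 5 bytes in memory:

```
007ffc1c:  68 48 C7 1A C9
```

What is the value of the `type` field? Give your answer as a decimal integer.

50970

`type` follows `timestamp` (2 bytes), so it starts at byte offset 2 and occupies 2 bytes.
Bytes at offsets 2..3: C7 1A.
Big-endian: lowest address holds the most-significant byte.
The bytes are already most-significant first: 0xC71A.
0xC71A = 50970.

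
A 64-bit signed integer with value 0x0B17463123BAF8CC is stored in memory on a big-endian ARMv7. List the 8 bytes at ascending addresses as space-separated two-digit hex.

Split into bytes (most-significant first): 0B 17 46 31 23 BA F8 CC.
In big-endian order the high byte comes first in memory.
So the memory order matches the most-significant-first order: 0B 17 46 31 23 BA F8 CC.

0B 17 46 31 23 BA F8 CC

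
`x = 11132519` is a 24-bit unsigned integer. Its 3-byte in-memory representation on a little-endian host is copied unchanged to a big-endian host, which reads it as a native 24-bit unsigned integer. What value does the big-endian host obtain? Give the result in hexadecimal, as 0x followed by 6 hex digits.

11132519 in 24-bit hexadecimal is 0xA9DE67.
Stored little-endian, the bytes at ascending addresses are 67 DE A9.
Read back as big-endian, the last byte is least significant, giving 0x67DEA9.

0x67DEA9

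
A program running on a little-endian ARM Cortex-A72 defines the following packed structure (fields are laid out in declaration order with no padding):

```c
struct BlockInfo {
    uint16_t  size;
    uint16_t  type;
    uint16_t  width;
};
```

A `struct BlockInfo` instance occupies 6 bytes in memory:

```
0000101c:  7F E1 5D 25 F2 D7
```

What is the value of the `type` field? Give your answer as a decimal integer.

9565

`type` follows `size` (2 bytes), so it starts at byte offset 2 and occupies 2 bytes.
Bytes at offsets 2..3: 5D 25.
Little-endian: lowest address holds the least-significant byte.
Reassemble most-significant byte first: 25 5D → 0x255D.
0x255D = 9565.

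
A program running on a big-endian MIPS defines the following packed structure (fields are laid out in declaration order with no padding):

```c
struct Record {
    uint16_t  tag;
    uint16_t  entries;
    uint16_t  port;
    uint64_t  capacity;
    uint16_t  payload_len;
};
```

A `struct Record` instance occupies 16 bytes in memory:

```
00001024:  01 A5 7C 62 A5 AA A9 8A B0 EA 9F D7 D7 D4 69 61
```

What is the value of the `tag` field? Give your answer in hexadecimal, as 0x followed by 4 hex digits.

0x01A5

`tag` is the first field, at byte offset 0, occupying 2 bytes.
Bytes at offsets 0..1: 01 A5.
Big-endian stores the most-significant byte at the lowest address.
The bytes are already most-significant first: 0x01A5.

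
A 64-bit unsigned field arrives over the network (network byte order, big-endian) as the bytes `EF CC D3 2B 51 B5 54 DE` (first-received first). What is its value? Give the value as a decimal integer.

Big-endian stores the most-significant byte at the lowest address.
The bytes are already most-significant first: 0xEFCCD32B51B554DE.
0xEFCCD32B51B554DE = 17279418053321643230.

17279418053321643230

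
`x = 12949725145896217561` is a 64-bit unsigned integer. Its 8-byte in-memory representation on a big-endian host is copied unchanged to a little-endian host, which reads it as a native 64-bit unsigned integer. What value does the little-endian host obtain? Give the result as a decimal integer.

12949725145896217561 in 64-bit hexadecimal is 0xB3B6AA68DC166BD9.
Stored big-endian, the bytes at ascending addresses are B3 B6 AA 68 DC 16 6B D9.
Read back as little-endian, the first byte is least significant, giving 0xD96B16DC68AAB6B3.
0xD96B16DC68AAB6B3 = 15666640864643036851.

15666640864643036851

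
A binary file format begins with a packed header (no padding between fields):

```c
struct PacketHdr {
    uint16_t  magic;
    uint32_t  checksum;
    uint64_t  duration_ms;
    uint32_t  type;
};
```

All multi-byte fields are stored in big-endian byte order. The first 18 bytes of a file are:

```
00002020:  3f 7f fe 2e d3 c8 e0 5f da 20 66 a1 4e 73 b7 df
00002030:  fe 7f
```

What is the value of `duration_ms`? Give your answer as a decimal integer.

16167881019979026035

`duration_ms` follows `magic` (2 B), `checksum` (4 B), so it starts at offset 2 + 4 = 6 and occupies 8 bytes.
Bytes at offsets 6..13: E0 5F DA 20 66 A1 4E 73.
Big-endian: lowest address holds the most-significant byte.
The bytes are already most-significant first: 0xE05FDA2066A14E73.
0xE05FDA2066A14E73 = 16167881019979026035.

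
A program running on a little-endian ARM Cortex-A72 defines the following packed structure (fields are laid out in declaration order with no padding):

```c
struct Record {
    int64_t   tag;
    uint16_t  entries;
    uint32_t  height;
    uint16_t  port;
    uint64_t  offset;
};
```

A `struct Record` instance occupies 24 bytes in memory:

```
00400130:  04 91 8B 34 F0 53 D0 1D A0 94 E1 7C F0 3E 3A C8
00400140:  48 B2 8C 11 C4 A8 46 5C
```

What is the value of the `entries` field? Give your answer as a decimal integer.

`entries` follows `tag` (8 bytes), so it starts at byte offset 8 and occupies 2 bytes.
Bytes at offsets 8..9: A0 94.
Little-endian: lowest address holds the least-significant byte.
Reassemble most-significant byte first: 94 A0 → 0x94A0.
0x94A0 = 38048.

38048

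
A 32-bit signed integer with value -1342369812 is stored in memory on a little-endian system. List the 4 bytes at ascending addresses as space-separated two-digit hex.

EC 0F FD AF

Two's complement of -1342369812 in 32 bits: 1342369812 = 0x5002F014; invert → 0xAFFD0FEB; add 1 → 0xAFFD0FEC.
Split into bytes (most-significant first): AF FD 0F EC.
Little-endian stores the least-significant byte at the lowest address.
So at ascending addresses the bytes are EC 0F FD AF.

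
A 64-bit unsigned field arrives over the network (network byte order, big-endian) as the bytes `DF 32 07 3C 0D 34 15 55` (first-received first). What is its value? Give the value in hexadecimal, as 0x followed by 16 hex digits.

Big-endian stores the most-significant byte at the lowest address.
The bytes are already most-significant first: 0xDF32073C0D341555.

0xDF32073C0D341555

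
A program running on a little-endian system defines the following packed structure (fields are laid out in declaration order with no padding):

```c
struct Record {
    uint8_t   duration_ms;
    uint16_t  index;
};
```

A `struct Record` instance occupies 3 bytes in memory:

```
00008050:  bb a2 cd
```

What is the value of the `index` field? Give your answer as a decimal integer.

52642

`index` follows `duration_ms` (1 byte), so it starts at byte offset 1 and occupies 2 bytes.
Bytes at offsets 1..2: A2 CD.
In little-endian order the low byte comes first in memory.
Reassemble most-significant byte first: CD A2 → 0xCDA2.
0xCDA2 = 52642.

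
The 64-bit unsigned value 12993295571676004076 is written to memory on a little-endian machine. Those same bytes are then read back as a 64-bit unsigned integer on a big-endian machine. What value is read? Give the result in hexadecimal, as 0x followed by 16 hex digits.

12993295571676004076 in 64-bit hexadecimal is 0xB451757B23677EEC.
Stored little-endian, the bytes at ascending addresses are EC 7E 67 23 7B 75 51 B4.
Read back as big-endian, the last byte is least significant, giving 0xEC7E67237B7551B4.

0xEC7E67237B7551B4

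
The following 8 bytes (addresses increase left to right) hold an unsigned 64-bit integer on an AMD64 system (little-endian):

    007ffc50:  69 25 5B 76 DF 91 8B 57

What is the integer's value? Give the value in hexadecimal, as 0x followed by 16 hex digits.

0x578B91DF765B2569

Little-endian stores the least-significant byte at the lowest address.
Reassemble most-significant byte first: 57 8B 91 DF 76 5B 25 69 → 0x578B91DF765B2569.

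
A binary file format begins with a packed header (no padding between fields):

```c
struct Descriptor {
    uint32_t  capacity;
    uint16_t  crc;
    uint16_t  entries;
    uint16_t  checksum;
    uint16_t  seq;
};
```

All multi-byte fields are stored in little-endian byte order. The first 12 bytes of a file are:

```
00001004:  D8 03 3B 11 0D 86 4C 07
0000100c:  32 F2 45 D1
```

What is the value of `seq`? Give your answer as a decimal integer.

`seq` follows `capacity` (4 B), `crc` (2 B), `entries` (2 B), `checksum` (2 B), so it starts at offset 4 + 2 + 2 + 2 = 10 and occupies 2 bytes.
Bytes at offsets 10..11: 45 D1.
Little-endian stores the least-significant byte at the lowest address.
Reassemble most-significant byte first: D1 45 → 0xD145.
0xD145 = 53573.

53573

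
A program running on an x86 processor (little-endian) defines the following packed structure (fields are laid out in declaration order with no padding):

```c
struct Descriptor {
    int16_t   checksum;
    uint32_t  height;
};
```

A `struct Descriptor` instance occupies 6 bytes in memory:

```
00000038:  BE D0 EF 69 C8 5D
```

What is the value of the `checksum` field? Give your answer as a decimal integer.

`checksum` is the first field, at byte offset 0, occupying 2 bytes.
Bytes at offsets 0..1: BE D0.
Little-endian stores the least-significant byte at the lowest address.
Reassemble most-significant byte first: D0 BE → 0xD0BE.
Top bit is set, so as a signed 16-bit value this is 0xD0BE − 2^16 = -12098.

-12098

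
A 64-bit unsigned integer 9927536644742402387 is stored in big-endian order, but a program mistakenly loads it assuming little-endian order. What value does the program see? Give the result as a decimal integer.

9927536644742402387 in 64-bit hexadecimal is 0x89C5B1FAE48B5153.
Stored big-endian, the bytes at ascending addresses are 89 C5 B1 FA E4 8B 51 53.
Read back as little-endian, the first byte is least significant, giving 0x53518BE4FAB1C589.
0x53518BE4FAB1C589 = 6003733593836340617.

6003733593836340617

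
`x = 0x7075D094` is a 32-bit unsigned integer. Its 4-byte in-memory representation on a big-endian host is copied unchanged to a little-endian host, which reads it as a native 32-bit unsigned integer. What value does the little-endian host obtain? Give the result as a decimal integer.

Stored big-endian, the bytes at ascending addresses are 70 75 D0 94.
Read back as little-endian, the first byte is least significant, giving 0x94D07570.
0x94D07570 = 2496689520.

2496689520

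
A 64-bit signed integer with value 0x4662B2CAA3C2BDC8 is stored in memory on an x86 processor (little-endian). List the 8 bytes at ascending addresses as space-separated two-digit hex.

Split into bytes (most-significant first): 46 62 B2 CA A3 C2 BD C8.
Little-endian: lowest address holds the least-significant byte.
So at ascending addresses the bytes are C8 BD C2 A3 CA B2 62 46.

C8 BD C2 A3 CA B2 62 46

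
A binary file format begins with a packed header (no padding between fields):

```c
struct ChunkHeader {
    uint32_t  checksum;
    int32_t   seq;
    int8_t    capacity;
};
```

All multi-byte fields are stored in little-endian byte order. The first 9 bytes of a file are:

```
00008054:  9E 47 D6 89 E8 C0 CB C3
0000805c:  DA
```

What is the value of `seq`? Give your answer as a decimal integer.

`seq` follows `checksum` (4 bytes), so it starts at byte offset 4 and occupies 4 bytes.
Bytes at offsets 4..7: E8 C0 CB C3.
In little-endian order the low byte comes first in memory.
Reassemble most-significant byte first: C3 CB C0 E8 → 0xC3CBC0E8.
Top bit is set, so as a signed 32-bit value this is 0xC3CBC0E8 − 2^32 = -1010056984.

-1010056984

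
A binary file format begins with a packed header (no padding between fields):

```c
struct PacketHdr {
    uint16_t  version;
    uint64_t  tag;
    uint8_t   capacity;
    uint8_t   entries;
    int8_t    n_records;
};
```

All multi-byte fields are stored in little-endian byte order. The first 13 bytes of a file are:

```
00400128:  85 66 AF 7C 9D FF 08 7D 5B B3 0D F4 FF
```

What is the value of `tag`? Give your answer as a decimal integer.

`tag` follows `version` (2 bytes), so it starts at byte offset 2 and occupies 8 bytes.
Bytes at offsets 2..9: AF 7C 9D FF 08 7D 5B B3.
Little-endian: lowest address holds the least-significant byte.
Reassemble most-significant byte first: B3 5B 7D 08 FF 9D 7C AF → 0xB35B7D08FF9D7CAF.
0xB35B7D08FF9D7CAF = 12924061033271491759.

12924061033271491759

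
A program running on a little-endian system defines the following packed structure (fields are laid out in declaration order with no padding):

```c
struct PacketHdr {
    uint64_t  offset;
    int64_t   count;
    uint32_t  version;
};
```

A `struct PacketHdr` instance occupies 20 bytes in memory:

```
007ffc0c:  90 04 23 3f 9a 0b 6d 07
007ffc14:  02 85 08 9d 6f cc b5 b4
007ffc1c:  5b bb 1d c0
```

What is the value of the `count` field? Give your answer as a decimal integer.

-5425205396349876990

`count` follows `offset` (8 bytes), so it starts at byte offset 8 and occupies 8 bytes.
Bytes at offsets 8..15: 02 85 08 9D 6F CC B5 B4.
Little-endian: lowest address holds the least-significant byte.
Reassemble most-significant byte first: B4 B5 CC 6F 9D 08 85 02 → 0xB4B5CC6F9D088502.
Top bit is set, so as a signed 64-bit value this is 0xB4B5CC6F9D088502 − 2^64 = -5425205396349876990.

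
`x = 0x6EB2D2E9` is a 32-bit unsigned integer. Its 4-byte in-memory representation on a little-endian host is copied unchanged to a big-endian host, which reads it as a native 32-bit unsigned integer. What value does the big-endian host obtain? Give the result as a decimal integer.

3922899566

Stored little-endian, the bytes at ascending addresses are E9 D2 B2 6E.
Read back as big-endian, the last byte is least significant, giving 0xE9D2B26E.
0xE9D2B26E = 3922899566.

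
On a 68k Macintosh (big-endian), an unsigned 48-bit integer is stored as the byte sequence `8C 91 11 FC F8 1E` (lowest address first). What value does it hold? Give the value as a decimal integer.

Big-endian stores the most-significant byte at the lowest address.
The bytes are already most-significant first: 0x8C9111FCF81E.
0x8C9111FCF81E = 154554699937822.

154554699937822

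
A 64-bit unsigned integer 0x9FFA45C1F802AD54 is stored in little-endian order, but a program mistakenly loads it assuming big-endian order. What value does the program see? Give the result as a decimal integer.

Stored little-endian, the bytes at ascending addresses are 54 AD 02 F8 C1 45 FA 9F.
Read back as big-endian, the last byte is least significant, giving 0x54AD02F8C145FA9F.
0x54AD02F8C145FA9F = 6101536337574623903.

6101536337574623903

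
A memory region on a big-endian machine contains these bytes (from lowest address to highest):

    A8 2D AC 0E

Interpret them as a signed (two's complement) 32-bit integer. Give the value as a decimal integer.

-1473401842

In big-endian order the high byte comes first in memory.
The bytes are already most-significant first: 0xA82DAC0E.
Top bit is set, so as a signed 32-bit value this is 0xA82DAC0E − 2^32 = -1473401842.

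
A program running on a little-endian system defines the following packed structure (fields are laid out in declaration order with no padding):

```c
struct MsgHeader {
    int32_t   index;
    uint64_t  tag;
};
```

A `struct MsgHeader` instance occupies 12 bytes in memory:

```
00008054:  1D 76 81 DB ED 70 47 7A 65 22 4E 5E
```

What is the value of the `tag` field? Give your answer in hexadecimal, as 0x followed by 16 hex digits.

0x5E4E22657A4770ED

`tag` follows `index` (4 bytes), so it starts at byte offset 4 and occupies 8 bytes.
Bytes at offsets 4..11: ED 70 47 7A 65 22 4E 5E.
In little-endian order the low byte comes first in memory.
Reassemble most-significant byte first: 5E 4E 22 65 7A 47 70 ED → 0x5E4E22657A4770ED.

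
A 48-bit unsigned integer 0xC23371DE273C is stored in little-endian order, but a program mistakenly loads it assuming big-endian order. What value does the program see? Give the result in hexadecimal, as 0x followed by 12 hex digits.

Stored little-endian, the bytes at ascending addresses are 3C 27 DE 71 33 C2.
Read back as big-endian, the last byte is least significant, giving 0x3C27DE7133C2.

0x3C27DE7133C2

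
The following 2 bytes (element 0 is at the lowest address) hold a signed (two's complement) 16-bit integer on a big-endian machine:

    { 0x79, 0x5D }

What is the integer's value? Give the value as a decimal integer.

31069

In big-endian order the high byte comes first in memory.
The bytes are already most-significant first: 0x795D.
0x795D = 31069.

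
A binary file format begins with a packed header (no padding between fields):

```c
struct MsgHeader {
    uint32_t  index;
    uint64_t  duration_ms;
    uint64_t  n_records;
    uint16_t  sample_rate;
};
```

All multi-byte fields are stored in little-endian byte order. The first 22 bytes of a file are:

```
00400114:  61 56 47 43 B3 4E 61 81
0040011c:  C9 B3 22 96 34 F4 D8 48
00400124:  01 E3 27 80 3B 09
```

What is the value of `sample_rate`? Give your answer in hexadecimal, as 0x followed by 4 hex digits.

0x093B

`sample_rate` follows `index` (4 B), `duration_ms` (8 B), `n_records` (8 B), so it starts at offset 4 + 8 + 8 = 20 and occupies 2 bytes.
Bytes at offsets 20..21: 3B 09.
Little-endian: lowest address holds the least-significant byte.
Reassemble most-significant byte first: 09 3B → 0x093B.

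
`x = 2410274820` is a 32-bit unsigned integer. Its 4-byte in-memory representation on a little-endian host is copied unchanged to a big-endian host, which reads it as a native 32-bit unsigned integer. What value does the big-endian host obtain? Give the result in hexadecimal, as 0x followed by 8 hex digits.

0x04E0A98F

2410274820 in 32-bit hexadecimal is 0x8FA9E004.
Stored little-endian, the bytes at ascending addresses are 04 E0 A9 8F.
Read back as big-endian, the last byte is least significant, giving 0x04E0A98F.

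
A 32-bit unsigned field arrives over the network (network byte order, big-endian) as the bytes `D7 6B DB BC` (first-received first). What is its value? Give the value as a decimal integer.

Big-endian: lowest address holds the most-significant byte.
The bytes are already most-significant first: 0xD76BDBBC.
0xD76BDBBC = 3614170044.

3614170044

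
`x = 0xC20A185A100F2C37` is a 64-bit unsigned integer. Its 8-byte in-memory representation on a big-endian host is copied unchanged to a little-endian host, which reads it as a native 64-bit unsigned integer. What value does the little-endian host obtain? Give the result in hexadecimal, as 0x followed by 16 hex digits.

Stored big-endian, the bytes at ascending addresses are C2 0A 18 5A 10 0F 2C 37.
Read back as little-endian, the first byte is least significant, giving 0x372C0F105A180AC2.

0x372C0F105A180AC2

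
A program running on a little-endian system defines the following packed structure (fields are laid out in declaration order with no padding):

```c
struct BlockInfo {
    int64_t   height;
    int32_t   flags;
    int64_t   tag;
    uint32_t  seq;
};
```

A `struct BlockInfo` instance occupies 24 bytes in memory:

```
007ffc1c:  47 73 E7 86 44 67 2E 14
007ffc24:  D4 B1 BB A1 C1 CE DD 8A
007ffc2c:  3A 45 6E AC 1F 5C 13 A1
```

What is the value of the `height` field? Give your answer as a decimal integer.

`height` is the first field, at byte offset 0, occupying 8 bytes.
Bytes at offsets 0..7: 47 73 E7 86 44 67 2E 14.
Little-endian: lowest address holds the least-significant byte.
Reassemble most-significant byte first: 14 2E 67 44 86 E7 73 47 → 0x142E674486E77347.
0x142E674486E77347 = 1454213273706001223.

1454213273706001223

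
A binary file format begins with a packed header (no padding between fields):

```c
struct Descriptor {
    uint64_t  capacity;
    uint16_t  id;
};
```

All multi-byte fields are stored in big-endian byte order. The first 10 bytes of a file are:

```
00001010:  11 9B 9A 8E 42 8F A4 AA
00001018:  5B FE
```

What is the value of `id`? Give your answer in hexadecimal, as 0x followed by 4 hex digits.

`id` follows `capacity` (8 bytes), so it starts at byte offset 8 and occupies 2 bytes.
Bytes at offsets 8..9: 5B FE.
Big-endian stores the most-significant byte at the lowest address.
The bytes are already most-significant first: 0x5BFE.

0x5BFE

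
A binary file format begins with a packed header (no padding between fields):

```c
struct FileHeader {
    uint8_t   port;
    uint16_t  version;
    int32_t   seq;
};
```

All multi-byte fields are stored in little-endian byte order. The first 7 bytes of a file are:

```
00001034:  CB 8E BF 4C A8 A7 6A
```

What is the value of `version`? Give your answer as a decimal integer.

49038

`version` follows `port` (1 byte), so it starts at byte offset 1 and occupies 2 bytes.
Bytes at offsets 1..2: 8E BF.
Little-endian stores the least-significant byte at the lowest address.
Reassemble most-significant byte first: BF 8E → 0xBF8E.
0xBF8E = 49038.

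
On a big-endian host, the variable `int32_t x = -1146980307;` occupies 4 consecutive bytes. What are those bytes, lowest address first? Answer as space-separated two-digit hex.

BB A2 78 2D

Two's complement of -1146980307 in 32 bits: 1146980307 = 0x445D87D3; invert → 0xBBA2782C; add 1 → 0xBBA2782D.
Split into bytes (most-significant first): BB A2 78 2D.
Big-endian stores the most-significant byte at the lowest address.
So the memory order matches the most-significant-first order: BB A2 78 2D.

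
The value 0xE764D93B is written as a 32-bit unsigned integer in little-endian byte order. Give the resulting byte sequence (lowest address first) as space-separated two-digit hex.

Split into bytes (most-significant first): E7 64 D9 3B.
In little-endian order the low byte comes first in memory.
So at ascending addresses the bytes are 3B D9 64 E7.

3B D9 64 E7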